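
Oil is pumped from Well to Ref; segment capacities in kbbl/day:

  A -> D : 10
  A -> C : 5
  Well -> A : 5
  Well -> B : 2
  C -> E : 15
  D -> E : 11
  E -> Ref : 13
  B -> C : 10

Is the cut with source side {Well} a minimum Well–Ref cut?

Given cut capacity: 5 + 2 = 7.
Augment Well→A→C→E→Ref: bottleneck 5, flow now 5.
Augment Well→B→C→E→Ref: bottleneck 2, flow now 7.
No augmenting path remains; maximum flow = 7.
Cut capacity 7 equals the max flow, so it is a minimum cut.

Yes — it is a minimum cut (capacity 7).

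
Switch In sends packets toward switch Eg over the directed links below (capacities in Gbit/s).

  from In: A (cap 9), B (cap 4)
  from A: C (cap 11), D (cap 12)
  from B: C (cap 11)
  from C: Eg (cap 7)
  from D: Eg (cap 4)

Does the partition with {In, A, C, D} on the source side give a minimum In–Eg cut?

Given cut capacity: 4 + 7 + 4 = 15.
Augment In→A→C→Eg: bottleneck 7, flow now 7.
Augment In→A→D→Eg: bottleneck 2, flow now 9.
Augment In→B→C→A→D→Eg: bottleneck 2, flow now 11. (uses reverse residual edge)
No augmenting path remains; maximum flow = 11.
In the residual graph, reachable from In: {In, A, B, C, D}.
Min-cut edges: C→Eg (7), D→Eg (4); capacity 7 + 4 = 11.
Cut capacity 15 exceeds the max flow 11, so it is not minimum.

No — its capacity is 15, but the minimum cut has capacity 11.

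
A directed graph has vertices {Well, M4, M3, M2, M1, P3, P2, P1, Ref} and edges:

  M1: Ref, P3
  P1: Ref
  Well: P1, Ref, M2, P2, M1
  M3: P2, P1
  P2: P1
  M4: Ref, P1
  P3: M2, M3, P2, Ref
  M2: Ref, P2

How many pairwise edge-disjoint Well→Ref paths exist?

Assign every edge capacity 1; by Menger, the answer equals the max flow.
Path Well→Ref (+1); total 1.
Path Well→M2→Ref (+1); total 2.
Path Well→M1→Ref (+1); total 3.
Path Well→P1→Ref (+1); total 4.
No residual Well→Ref path; max flow = 4.
Certifying cut of size 4: {P1→Ref, Well→M1, Well→M2, Well→Ref}.

4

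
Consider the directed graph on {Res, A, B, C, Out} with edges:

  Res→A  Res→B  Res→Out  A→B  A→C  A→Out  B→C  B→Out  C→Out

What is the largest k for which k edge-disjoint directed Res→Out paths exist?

Assign every edge capacity 1; by Menger, the answer equals the max flow.
Path Res→Out (+1); total 1.
Path Res→A→Out (+1); total 2.
Path Res→B→Out (+1); total 3.
No residual Res→Out path; max flow = 3.
Certifying cut of size 3: {Res→A, Res→B, Res→Out}.

3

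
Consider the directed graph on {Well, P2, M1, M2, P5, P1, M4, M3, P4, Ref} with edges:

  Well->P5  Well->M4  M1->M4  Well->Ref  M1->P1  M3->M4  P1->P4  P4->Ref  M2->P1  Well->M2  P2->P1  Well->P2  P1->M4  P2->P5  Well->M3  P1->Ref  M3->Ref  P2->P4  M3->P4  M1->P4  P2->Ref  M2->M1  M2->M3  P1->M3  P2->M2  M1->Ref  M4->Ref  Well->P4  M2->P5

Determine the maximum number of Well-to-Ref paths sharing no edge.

Assign every edge capacity 1; by Menger, the answer equals the max flow.
Path Well→Ref (+1); total 1.
Path Well→P2→Ref (+1); total 2.
Path Well→M4→Ref (+1); total 3.
Path Well→M3→Ref (+1); total 4.
Path Well→P4→Ref (+1); total 5.
Path Well→M2→M1→Ref (+1); total 6.
No residual Well→Ref path; max flow = 6.
Certifying cut of size 6: {Well→M2, Well→M3, Well→M4, Well→P2, Well→P4, Well→Ref}.

6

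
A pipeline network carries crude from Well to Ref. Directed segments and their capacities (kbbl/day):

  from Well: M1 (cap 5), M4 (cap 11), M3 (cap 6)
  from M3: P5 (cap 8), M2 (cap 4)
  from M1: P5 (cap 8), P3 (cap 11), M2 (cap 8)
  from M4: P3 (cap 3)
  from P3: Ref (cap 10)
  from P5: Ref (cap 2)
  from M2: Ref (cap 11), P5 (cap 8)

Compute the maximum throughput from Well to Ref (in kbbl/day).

Augment Well→M3→P5→Ref: bottleneck 2, flow now 2.
Augment Well→M3→M2→Ref: bottleneck 4, flow now 6.
Augment Well→M1→P3→Ref: bottleneck 5, flow now 11.
Augment Well→M4→P3→Ref: bottleneck 3, flow now 14.
No augmenting path remains; maximum flow = 14.
In the residual graph, reachable from Well: {Well, M4}.
Min-cut edges: Well→M3 (6), Well→M1 (5), M4→P3 (3); capacity 6 + 5 + 3 = 14.
This cut is saturated, so no flow can exceed 14.

14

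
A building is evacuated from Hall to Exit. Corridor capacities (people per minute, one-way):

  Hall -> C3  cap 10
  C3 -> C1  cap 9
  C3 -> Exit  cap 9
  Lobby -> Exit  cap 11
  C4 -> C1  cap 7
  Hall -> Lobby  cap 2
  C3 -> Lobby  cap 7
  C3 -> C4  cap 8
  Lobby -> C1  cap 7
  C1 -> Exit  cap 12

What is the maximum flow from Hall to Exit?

12

Augment Hall→C3→Exit: bottleneck 9, flow now 9.
Augment Hall→Lobby→Exit: bottleneck 2, flow now 11.
Augment Hall→C3→Lobby→Exit: bottleneck 1, flow now 12.
No augmenting path remains; maximum flow = 12.
In the residual graph, reachable from Hall: {Hall}.
Min-cut edges: Hall→C3 (10), Hall→Lobby (2); capacity 10 + 2 = 12.
This cut is saturated, so no flow can exceed 12.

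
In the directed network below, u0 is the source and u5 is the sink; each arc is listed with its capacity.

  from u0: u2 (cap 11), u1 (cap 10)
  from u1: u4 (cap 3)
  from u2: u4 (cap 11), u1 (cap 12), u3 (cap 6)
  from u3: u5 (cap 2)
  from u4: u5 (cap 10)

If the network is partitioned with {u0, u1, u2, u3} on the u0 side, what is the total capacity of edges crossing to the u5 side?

Edges leaving {u0, u1, u2, u3}: u1→u4 (3), u2→u4 (11), u3→u5 (2).
Cut capacity = 3 + 11 + 2 = 16.

16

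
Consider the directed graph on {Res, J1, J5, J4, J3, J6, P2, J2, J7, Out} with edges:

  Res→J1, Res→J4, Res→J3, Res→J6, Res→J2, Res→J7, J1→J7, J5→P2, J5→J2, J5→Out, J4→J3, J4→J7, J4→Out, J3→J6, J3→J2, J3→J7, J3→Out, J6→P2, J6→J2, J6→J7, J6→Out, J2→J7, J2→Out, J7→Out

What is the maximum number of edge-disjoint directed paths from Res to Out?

Assign every edge capacity 1; by Menger, the answer equals the max flow.
Path Res→J4→Out (+1); total 1.
Path Res→J3→Out (+1); total 2.
Path Res→J6→Out (+1); total 3.
Path Res→J2→Out (+1); total 4.
Path Res→J7→Out (+1); total 5.
No residual Res→Out path; max flow = 5.
Certifying cut of size 5: {J7→Out, Res→J2, Res→J3, Res→J4, Res→J6}.

5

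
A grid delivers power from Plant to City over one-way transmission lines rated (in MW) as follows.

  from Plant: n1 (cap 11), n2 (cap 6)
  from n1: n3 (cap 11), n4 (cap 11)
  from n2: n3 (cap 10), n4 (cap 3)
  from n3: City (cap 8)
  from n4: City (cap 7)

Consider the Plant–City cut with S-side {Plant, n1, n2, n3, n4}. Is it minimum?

Given cut capacity: 8 + 7 = 15.
Augment Plant→n1→n3→City: bottleneck 8, flow now 8.
Augment Plant→n1→n4→City: bottleneck 3, flow now 11.
Augment Plant→n2→n4→City: bottleneck 3, flow now 14.
Augment Plant→n2→n3→n1→n4→City: bottleneck 1, flow now 15. (uses reverse residual edge)
No augmenting path remains; maximum flow = 15.
Cut capacity 15 equals the max flow, so it is a minimum cut.

Yes — it is a minimum cut (capacity 15).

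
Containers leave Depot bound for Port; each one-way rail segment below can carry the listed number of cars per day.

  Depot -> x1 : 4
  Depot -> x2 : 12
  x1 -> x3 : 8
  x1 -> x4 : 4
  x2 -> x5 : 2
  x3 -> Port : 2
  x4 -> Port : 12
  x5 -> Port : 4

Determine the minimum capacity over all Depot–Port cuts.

6

Augment Depot→x1→x3→Port: bottleneck 2, flow now 2.
Augment Depot→x1→x4→Port: bottleneck 2, flow now 4.
Augment Depot→x2→x5→Port: bottleneck 2, flow now 6.
No augmenting path remains; maximum flow = 6.
By max-flow min-cut, the minimum cut capacity equals the max flow.
In the residual graph, reachable from Depot: {Depot, x2}.
Min-cut edges: Depot→x1 (4), x2→x5 (2); capacity 4 + 2 = 6.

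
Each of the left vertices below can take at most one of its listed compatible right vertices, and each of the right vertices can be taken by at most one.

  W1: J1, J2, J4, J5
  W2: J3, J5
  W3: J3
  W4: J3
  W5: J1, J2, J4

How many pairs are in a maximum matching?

Unit-capacity flow: source→left, listed edges, right→sink; max matching = max flow.
Augmenting path W1→J1 (+1); matched 1.
Augmenting path W2→J3 (+1); matched 2.
Augmenting path W5→J2 (+1); matched 3.
Augmenting path W3→J3→W2→J5 (+1); matched 4.
No augmenting path remains; maximum matching = 4.
König certificate: {W1, W2, W5, J3} is a vertex cover of size 4 (every listed pair touches it), so no matching can be larger.

4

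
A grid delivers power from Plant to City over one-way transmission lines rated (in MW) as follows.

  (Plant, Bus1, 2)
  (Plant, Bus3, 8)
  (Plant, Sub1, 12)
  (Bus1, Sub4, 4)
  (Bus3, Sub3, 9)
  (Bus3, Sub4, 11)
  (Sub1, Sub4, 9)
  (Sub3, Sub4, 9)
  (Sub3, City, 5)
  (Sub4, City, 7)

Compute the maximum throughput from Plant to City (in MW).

12

Augment Plant→Bus1→Sub4→City: bottleneck 2, flow now 2.
Augment Plant→Bus3→Sub3→City: bottleneck 5, flow now 7.
Augment Plant→Bus3→Sub4→City: bottleneck 3, flow now 10.
Augment Plant→Sub1→Sub4→City: bottleneck 2, flow now 12.
No augmenting path remains; maximum flow = 12.
In the residual graph, reachable from Plant: {Plant, Bus1, Bus3, Sub1, Sub3, Sub4}.
Min-cut edges: Sub3→City (5), Sub4→City (7); capacity 5 + 7 = 12.
This cut is saturated, so no flow can exceed 12.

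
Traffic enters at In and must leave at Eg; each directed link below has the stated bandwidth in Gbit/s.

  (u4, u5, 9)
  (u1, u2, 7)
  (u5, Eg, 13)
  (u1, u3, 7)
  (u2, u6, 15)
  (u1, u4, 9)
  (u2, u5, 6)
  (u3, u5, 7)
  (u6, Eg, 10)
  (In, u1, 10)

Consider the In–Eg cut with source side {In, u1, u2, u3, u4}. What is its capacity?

Edges leaving {In, u1, u2, u3, u4}: u2→u5 (6), u2→u6 (15), u3→u5 (7), u4→u5 (9).
Cut capacity = 6 + 15 + 7 + 9 = 37.

37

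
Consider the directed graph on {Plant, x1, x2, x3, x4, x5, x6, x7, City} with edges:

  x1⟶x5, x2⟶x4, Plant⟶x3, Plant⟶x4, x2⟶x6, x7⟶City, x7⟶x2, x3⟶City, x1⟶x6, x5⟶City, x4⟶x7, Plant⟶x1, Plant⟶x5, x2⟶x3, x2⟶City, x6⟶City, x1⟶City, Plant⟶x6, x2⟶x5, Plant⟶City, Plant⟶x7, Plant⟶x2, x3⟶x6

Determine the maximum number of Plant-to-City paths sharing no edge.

7

Assign every edge capacity 1; by Menger, the answer equals the max flow.
Path Plant→City (+1); total 1.
Path Plant→x1→City (+1); total 2.
Path Plant→x2→City (+1); total 3.
Path Plant→x3→City (+1); total 4.
Path Plant→x5→City (+1); total 5.
Path Plant→x6→City (+1); total 6.
Path Plant→x7→City (+1); total 7.
No residual Plant→City path; max flow = 7.
Certifying cut of size 7: {Plant→City, Plant→x1, x2→City, x3→City, x5→City, x6→City, x7→City}.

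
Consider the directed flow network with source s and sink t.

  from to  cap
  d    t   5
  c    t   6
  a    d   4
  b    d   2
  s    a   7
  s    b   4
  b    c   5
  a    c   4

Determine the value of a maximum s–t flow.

Augment s→a→c→t: bottleneck 4, flow now 4.
Augment s→a→d→t: bottleneck 3, flow now 7.
Augment s→b→c→t: bottleneck 2, flow now 9.
Augment s→b→d→t: bottleneck 2, flow now 11.
No augmenting path remains; maximum flow = 11.
In the residual graph, reachable from s: {s}.
Min-cut edges: s→a (7), s→b (4); capacity 7 + 4 = 11.
This cut is saturated, so no flow can exceed 11.

11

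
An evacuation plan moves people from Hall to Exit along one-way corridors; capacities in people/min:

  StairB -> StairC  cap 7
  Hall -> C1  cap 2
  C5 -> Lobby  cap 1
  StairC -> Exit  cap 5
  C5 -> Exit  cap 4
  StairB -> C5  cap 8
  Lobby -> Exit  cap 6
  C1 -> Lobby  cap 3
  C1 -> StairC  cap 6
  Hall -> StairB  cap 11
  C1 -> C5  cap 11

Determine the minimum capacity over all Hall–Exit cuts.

12

Augment Hall→StairB→StairC→Exit: bottleneck 5, flow now 5.
Augment Hall→StairB→C5→Exit: bottleneck 4, flow now 9.
Augment Hall→C1→Lobby→Exit: bottleneck 2, flow now 11.
Augment Hall→StairB→C5→Lobby→Exit: bottleneck 1, flow now 12.
No augmenting path remains; maximum flow = 12.
By max-flow min-cut, the minimum cut capacity equals the max flow.
In the residual graph, reachable from Hall: {Hall, StairB, StairC, C5}.
Min-cut edges: Hall→C1 (2), StairC→Exit (5), C5→Lobby (1), C5→Exit (4); capacity 2 + 5 + 1 + 4 = 12.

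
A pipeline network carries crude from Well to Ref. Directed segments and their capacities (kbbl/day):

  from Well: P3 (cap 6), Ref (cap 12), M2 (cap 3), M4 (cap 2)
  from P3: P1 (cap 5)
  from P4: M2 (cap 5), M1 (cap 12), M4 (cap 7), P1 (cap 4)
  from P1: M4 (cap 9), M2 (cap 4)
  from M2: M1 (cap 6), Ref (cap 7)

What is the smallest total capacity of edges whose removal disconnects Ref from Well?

19

Augment Well→Ref: bottleneck 12, flow now 12.
Augment Well→M2→Ref: bottleneck 3, flow now 15.
Augment Well→P3→P1→M2→Ref: bottleneck 4, flow now 19.
No augmenting path remains; maximum flow = 19.
By max-flow min-cut, the minimum cut capacity equals the max flow.
In the residual graph, reachable from Well: {Well, P3, P1, M4}.
Min-cut edges: Well→M2 (3), Well→Ref (12), P1→M2 (4); capacity 3 + 12 + 4 = 19.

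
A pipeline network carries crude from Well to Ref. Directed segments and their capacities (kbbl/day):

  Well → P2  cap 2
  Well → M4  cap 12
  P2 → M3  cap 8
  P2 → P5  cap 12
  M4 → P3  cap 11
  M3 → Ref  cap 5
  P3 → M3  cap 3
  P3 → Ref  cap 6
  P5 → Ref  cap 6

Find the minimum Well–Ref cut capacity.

11

Augment Well→P2→M3→Ref: bottleneck 2, flow now 2.
Augment Well→M4→P3→Ref: bottleneck 6, flow now 8.
Augment Well→M4→P3→M3→Ref: bottleneck 3, flow now 11.
No augmenting path remains; maximum flow = 11.
By max-flow min-cut, the minimum cut capacity equals the max flow.
In the residual graph, reachable from Well: {Well, M4, P3}.
Min-cut edges: Well→P2 (2), P3→M3 (3), P3→Ref (6); capacity 2 + 3 + 6 = 11.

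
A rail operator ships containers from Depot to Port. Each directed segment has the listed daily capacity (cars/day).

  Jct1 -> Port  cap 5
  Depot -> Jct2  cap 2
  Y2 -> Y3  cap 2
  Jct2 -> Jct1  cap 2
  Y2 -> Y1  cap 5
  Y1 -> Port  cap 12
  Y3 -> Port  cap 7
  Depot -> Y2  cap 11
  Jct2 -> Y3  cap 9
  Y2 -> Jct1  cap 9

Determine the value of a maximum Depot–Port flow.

13

Augment Depot→Jct2→Jct1→Port: bottleneck 2, flow now 2.
Augment Depot→Y2→Jct1→Port: bottleneck 3, flow now 5.
Augment Depot→Y2→Y1→Port: bottleneck 5, flow now 10.
Augment Depot→Y2→Y3→Port: bottleneck 2, flow now 12.
Augment Depot→Y2→Jct1→Jct2→Y3→Port: bottleneck 1, flow now 13. (uses reverse residual edge)
No augmenting path remains; maximum flow = 13.
In the residual graph, reachable from Depot: {Depot}.
Min-cut edges: Depot→Jct2 (2), Depot→Y2 (11); capacity 2 + 11 = 13.
This cut is saturated, so no flow can exceed 13.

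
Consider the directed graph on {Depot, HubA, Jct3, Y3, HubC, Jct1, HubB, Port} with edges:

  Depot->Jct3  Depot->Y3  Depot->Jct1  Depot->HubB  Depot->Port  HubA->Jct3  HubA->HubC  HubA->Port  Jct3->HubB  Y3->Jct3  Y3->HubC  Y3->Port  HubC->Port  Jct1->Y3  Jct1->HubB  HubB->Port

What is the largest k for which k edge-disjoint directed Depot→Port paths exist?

4

Assign every edge capacity 1; by Menger, the answer equals the max flow.
Path Depot→Port (+1); total 1.
Path Depot→Y3→Port (+1); total 2.
Path Depot→HubB→Port (+1); total 3.
Path Depot→Jct1→Y3→HubC→Port (+1); total 4.
No residual Depot→Port path; max flow = 4.
Certifying cut of size 4: {Depot→Jct1, Depot→Port, Depot→Y3, HubB→Port}.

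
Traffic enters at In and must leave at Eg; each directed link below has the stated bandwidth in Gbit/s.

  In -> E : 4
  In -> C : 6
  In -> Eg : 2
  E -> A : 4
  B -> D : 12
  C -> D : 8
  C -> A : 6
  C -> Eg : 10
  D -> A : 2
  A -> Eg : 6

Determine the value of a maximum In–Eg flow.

12

Augment In→Eg: bottleneck 2, flow now 2.
Augment In→C→Eg: bottleneck 6, flow now 8.
Augment In→E→A→Eg: bottleneck 4, flow now 12.
No augmenting path remains; maximum flow = 12.
In the residual graph, reachable from In: {In}.
Min-cut edges: In→E (4), In→C (6), In→Eg (2); capacity 4 + 6 + 2 = 12.
This cut is saturated, so no flow can exceed 12.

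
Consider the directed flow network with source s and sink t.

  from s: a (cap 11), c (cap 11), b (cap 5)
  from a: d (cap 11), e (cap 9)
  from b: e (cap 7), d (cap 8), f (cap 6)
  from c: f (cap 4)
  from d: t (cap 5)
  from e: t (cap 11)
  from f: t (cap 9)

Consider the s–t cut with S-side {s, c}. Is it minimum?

Given cut capacity: 11 + 5 + 4 = 20.
Augment s→a→d→t: bottleneck 5, flow now 5.
Augment s→a→e→t: bottleneck 6, flow now 11.
Augment s→b→e→t: bottleneck 5, flow now 16.
Augment s→c→f→t: bottleneck 4, flow now 20.
No augmenting path remains; maximum flow = 20.
Cut capacity 20 equals the max flow, so it is a minimum cut.

Yes — it is a minimum cut (capacity 20).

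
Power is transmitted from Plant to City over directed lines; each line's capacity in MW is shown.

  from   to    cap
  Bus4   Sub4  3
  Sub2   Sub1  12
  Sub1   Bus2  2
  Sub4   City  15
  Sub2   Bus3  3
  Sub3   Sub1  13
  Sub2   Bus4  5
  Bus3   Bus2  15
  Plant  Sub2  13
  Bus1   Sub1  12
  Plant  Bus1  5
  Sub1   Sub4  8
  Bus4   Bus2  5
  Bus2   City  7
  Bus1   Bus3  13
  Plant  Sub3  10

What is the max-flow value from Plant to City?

Augment Plant→Sub3→Sub1→Bus2→City: bottleneck 2, flow now 2.
Augment Plant→Sub3→Sub1→Sub4→City: bottleneck 8, flow now 10.
Augment Plant→Bus1→Bus3→Bus2→City: bottleneck 5, flow now 15.
Augment Plant→Sub2→Bus4→Sub4→City: bottleneck 3, flow now 18.
No augmenting path remains; maximum flow = 18.
In the residual graph, reachable from Plant: {Plant, Sub3, Bus1, Sub2, Bus3, Bus4, Sub1, Bus2}.
Min-cut edges: Bus4→Sub4 (3), Sub1→Sub4 (8), Bus2→City (7); capacity 3 + 8 + 7 = 18.
This cut is saturated, so no flow can exceed 18.

18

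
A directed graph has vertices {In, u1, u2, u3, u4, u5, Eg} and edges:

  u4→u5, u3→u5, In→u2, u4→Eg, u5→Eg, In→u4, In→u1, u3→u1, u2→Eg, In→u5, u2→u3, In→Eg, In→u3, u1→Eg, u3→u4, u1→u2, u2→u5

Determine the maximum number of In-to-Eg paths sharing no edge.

5

Assign every edge capacity 1; by Menger, the answer equals the max flow.
Path In→Eg (+1); total 1.
Path In→u1→Eg (+1); total 2.
Path In→u2→Eg (+1); total 3.
Path In→u4→Eg (+1); total 4.
Path In→u5→Eg (+1); total 5.
No residual In→Eg path; max flow = 5.
Certifying cut of size 5: {In→Eg, u1→Eg, u2→Eg, u4→Eg, u5→Eg}.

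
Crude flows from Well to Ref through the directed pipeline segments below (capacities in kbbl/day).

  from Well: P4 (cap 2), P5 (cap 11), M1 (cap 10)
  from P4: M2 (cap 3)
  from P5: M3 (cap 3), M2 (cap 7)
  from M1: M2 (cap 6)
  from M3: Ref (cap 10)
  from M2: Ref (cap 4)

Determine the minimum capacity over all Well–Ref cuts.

7

Augment Well→P4→M2→Ref: bottleneck 2, flow now 2.
Augment Well→P5→M3→Ref: bottleneck 3, flow now 5.
Augment Well→P5→M2→Ref: bottleneck 2, flow now 7.
No augmenting path remains; maximum flow = 7.
By max-flow min-cut, the minimum cut capacity equals the max flow.
In the residual graph, reachable from Well: {Well, P4, P5, M1, M2}.
Min-cut edges: P5→M3 (3), M2→Ref (4); capacity 3 + 4 = 7.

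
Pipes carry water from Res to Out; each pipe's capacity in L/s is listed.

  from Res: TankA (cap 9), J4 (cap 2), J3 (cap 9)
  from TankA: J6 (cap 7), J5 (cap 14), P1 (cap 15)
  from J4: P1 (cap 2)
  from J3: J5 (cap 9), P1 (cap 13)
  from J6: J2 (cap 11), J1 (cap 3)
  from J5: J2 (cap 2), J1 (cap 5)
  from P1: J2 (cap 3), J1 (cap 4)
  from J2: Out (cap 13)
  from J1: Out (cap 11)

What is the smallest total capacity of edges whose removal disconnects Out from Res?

Augment Res→TankA→J6→J2→Out: bottleneck 7, flow now 7.
Augment Res→TankA→J5→J2→Out: bottleneck 2, flow now 9.
Augment Res→J4→P1→J2→Out: bottleneck 2, flow now 11.
Augment Res→J3→J5→J1→Out: bottleneck 5, flow now 16.
Augment Res→J3→P1→J2→Out: bottleneck 1, flow now 17.
Augment Res→J3→P1→J1→Out: bottleneck 3, flow now 20.
No augmenting path remains; maximum flow = 20.
By max-flow min-cut, the minimum cut capacity equals the max flow.
In the residual graph, reachable from Res: {Res}.
Min-cut edges: Res→TankA (9), Res→J4 (2), Res→J3 (9); capacity 9 + 2 + 9 = 20.

20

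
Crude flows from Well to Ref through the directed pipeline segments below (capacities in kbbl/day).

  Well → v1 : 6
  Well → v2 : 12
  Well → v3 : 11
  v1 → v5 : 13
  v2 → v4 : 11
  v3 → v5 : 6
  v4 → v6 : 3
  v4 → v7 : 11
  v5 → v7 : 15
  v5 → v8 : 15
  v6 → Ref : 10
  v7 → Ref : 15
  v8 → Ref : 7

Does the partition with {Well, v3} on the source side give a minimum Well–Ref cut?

No — its capacity is 24, but the minimum cut has capacity 23.

Given cut capacity: 6 + 12 + 6 = 24.
Augment Well→v1→v5→v7→Ref: bottleneck 6, flow now 6.
Augment Well→v2→v4→v6→Ref: bottleneck 3, flow now 9.
Augment Well→v2→v4→v7→Ref: bottleneck 8, flow now 17.
Augment Well→v3→v5→v7→Ref: bottleneck 1, flow now 18.
Augment Well→v3→v5→v8→Ref: bottleneck 5, flow now 23.
No augmenting path remains; maximum flow = 23.
In the residual graph, reachable from Well: {Well, v2, v3}.
Min-cut edges: Well→v1 (6), v2→v4 (11), v3→v5 (6); capacity 6 + 11 + 6 = 23.
Cut capacity 24 exceeds the max flow 23, so it is not minimum.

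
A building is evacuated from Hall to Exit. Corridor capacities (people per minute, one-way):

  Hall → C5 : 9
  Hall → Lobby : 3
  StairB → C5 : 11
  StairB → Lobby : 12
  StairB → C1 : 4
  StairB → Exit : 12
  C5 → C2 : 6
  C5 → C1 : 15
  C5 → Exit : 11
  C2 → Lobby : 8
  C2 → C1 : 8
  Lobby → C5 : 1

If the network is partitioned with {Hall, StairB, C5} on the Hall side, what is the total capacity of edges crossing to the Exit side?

Edges leaving {Hall, StairB, C5}: Hall→Lobby (3), StairB→Lobby (12), StairB→C1 (4), StairB→Exit (12), C5→C2 (6), C5→C1 (15), C5→Exit (11).
Cut capacity = 3 + 12 + 4 + 12 + 6 + 15 + 11 = 63.

63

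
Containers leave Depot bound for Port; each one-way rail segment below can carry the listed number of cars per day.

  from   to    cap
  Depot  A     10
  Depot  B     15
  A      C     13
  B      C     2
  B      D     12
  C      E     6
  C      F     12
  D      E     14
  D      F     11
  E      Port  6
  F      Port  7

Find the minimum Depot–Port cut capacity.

13

Augment Depot→A→C→E→Port: bottleneck 6, flow now 6.
Augment Depot→A→C→F→Port: bottleneck 4, flow now 10.
Augment Depot→B→C→F→Port: bottleneck 2, flow now 12.
Augment Depot→B→D→F→Port: bottleneck 1, flow now 13.
No augmenting path remains; maximum flow = 13.
By max-flow min-cut, the minimum cut capacity equals the max flow.
In the residual graph, reachable from Depot: {Depot, A, B, C, D, E, F}.
Min-cut edges: E→Port (6), F→Port (7); capacity 6 + 7 = 13.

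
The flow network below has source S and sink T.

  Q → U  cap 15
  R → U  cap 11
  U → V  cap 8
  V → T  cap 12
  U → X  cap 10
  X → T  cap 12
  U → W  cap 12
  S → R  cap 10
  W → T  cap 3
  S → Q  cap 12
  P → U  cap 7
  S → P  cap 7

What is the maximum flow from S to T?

21

Augment S→P→U→V→T: bottleneck 7, flow now 7.
Augment S→Q→U→V→T: bottleneck 1, flow now 8.
Augment S→Q→U→W→T: bottleneck 3, flow now 11.
Augment S→Q→U→X→T: bottleneck 8, flow now 19.
Augment S→R→U→X→T: bottleneck 2, flow now 21.
No augmenting path remains; maximum flow = 21.
In the residual graph, reachable from S: {S, P, Q, R, U, W}.
Min-cut edges: U→V (8), U→X (10), W→T (3); capacity 8 + 10 + 3 = 21.
This cut is saturated, so no flow can exceed 21.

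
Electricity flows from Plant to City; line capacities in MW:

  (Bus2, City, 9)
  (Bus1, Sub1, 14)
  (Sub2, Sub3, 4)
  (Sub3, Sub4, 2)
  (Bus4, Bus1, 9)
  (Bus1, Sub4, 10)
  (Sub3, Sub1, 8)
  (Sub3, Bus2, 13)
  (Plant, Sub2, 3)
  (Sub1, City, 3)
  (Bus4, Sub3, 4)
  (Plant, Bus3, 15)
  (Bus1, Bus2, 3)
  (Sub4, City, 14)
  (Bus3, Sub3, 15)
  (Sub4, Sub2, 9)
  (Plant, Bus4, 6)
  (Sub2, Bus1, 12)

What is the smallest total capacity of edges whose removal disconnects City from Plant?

23

Augment Plant→Sub2→Bus1→Bus2→City: bottleneck 3, flow now 3.
Augment Plant→Bus3→Sub3→Bus2→City: bottleneck 6, flow now 9.
Augment Plant→Bus3→Sub3→Sub1→City: bottleneck 3, flow now 12.
Augment Plant→Bus3→Sub3→Sub4→City: bottleneck 2, flow now 14.
Augment Plant→Bus4→Bus1→Sub4→City: bottleneck 6, flow now 20.
Augment Plant→Bus3→Sub3→Bus2→Bus1→Sub4→City: bottleneck 3, flow now 23. (uses reverse residual edge)
No augmenting path remains; maximum flow = 23.
By max-flow min-cut, the minimum cut capacity equals the max flow.
In the residual graph, reachable from Plant: {Plant, Bus3, Sub3, Bus2, Sub1}.
Min-cut edges: Plant→Sub2 (3), Plant→Bus4 (6), Sub3→Sub4 (2), Bus2→City (9), Sub1→City (3); capacity 3 + 6 + 2 + 9 + 3 = 23.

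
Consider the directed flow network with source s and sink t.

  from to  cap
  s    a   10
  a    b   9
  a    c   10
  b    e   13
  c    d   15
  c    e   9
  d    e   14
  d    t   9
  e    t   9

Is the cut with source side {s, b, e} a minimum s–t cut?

Given cut capacity: 10 + 9 = 19.
Augment s→a→b→e→t: bottleneck 9, flow now 9.
Augment s→a→c→d→t: bottleneck 1, flow now 10.
No augmenting path remains; maximum flow = 10.
In the residual graph, reachable from s: {s}.
Min-cut edges: s→a (10); capacity 10 = 10.
Cut capacity 19 exceeds the max flow 10, so it is not minimum.

No — its capacity is 19, but the minimum cut has capacity 10.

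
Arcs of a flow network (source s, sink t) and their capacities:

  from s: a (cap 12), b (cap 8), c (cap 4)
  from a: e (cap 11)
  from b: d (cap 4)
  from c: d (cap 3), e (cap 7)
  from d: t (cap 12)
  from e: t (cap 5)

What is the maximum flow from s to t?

12

Augment s→a→e→t: bottleneck 5, flow now 5.
Augment s→b→d→t: bottleneck 4, flow now 9.
Augment s→c→d→t: bottleneck 3, flow now 12.
No augmenting path remains; maximum flow = 12.
In the residual graph, reachable from s: {s, a, b, c, e}.
Min-cut edges: b→d (4), c→d (3), e→t (5); capacity 4 + 3 + 5 = 12.
This cut is saturated, so no flow can exceed 12.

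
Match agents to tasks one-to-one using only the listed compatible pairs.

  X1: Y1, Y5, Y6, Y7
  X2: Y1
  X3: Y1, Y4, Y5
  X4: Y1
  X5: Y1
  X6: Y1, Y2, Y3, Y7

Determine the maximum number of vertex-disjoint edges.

4

Unit-capacity flow: source→left, listed edges, right→sink; max matching = max flow.
Augmenting path X1→Y1 (+1); matched 1.
Augmenting path X3→Y4 (+1); matched 2.
Augmenting path X6→Y2 (+1); matched 3.
Augmenting path X2→Y1→X1→Y5 (+1); matched 4.
No augmenting path remains; maximum matching = 4.
König certificate: {X1, X3, X6, Y1} is a vertex cover of size 4 (every listed pair touches it), so no matching can be larger.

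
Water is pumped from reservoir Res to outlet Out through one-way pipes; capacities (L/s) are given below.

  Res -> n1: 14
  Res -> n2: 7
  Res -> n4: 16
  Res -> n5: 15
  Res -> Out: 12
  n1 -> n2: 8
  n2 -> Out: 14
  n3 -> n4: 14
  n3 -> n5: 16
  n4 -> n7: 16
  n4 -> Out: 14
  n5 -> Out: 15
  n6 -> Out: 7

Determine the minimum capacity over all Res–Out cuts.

Augment Res→Out: bottleneck 12, flow now 12.
Augment Res→n2→Out: bottleneck 7, flow now 19.
Augment Res→n4→Out: bottleneck 14, flow now 33.
Augment Res→n5→Out: bottleneck 15, flow now 48.
Augment Res→n1→n2→Out: bottleneck 7, flow now 55.
No augmenting path remains; maximum flow = 55.
By max-flow min-cut, the minimum cut capacity equals the max flow.
In the residual graph, reachable from Res: {Res, n1, n2, n4, n7}.
Min-cut edges: Res→n5 (15), Res→Out (12), n2→Out (14), n4→Out (14); capacity 15 + 12 + 14 + 14 = 55.

55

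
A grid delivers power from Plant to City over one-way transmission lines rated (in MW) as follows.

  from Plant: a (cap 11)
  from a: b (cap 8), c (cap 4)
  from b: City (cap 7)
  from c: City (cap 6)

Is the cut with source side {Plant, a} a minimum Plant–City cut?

No — its capacity is 12, but the minimum cut has capacity 11.

Given cut capacity: 8 + 4 = 12.
Augment Plant→a→b→City: bottleneck 7, flow now 7.
Augment Plant→a→c→City: bottleneck 4, flow now 11.
No augmenting path remains; maximum flow = 11.
In the residual graph, reachable from Plant: {Plant}.
Min-cut edges: Plant→a (11); capacity 11 = 11.
Cut capacity 12 exceeds the max flow 11, so it is not minimum.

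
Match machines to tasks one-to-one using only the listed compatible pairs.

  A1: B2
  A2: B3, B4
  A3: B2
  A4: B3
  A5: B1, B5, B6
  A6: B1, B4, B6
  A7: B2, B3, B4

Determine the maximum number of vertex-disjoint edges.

Unit-capacity flow: source→left, listed edges, right→sink; max matching = max flow.
Augmenting path A1→B2 (+1); matched 1.
Augmenting path A2→B3 (+1); matched 2.
Augmenting path A5→B1 (+1); matched 3.
Augmenting path A6→B4 (+1); matched 4.
Augmenting path A7→B4→A6→B6 (+1); matched 5.
No augmenting path remains; maximum matching = 5.
König certificate: {A5, A6, B2, B3, B4} is a vertex cover of size 5 (every listed pair touches it), so no matching can be larger.

5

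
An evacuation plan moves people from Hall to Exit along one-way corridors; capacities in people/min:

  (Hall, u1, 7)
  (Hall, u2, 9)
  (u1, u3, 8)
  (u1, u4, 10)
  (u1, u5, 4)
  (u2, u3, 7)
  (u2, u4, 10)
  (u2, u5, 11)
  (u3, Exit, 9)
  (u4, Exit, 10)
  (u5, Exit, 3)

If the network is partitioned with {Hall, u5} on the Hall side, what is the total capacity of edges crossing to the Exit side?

Edges leaving {Hall, u5}: Hall→u1 (7), Hall→u2 (9), u5→Exit (3).
Cut capacity = 7 + 9 + 3 = 19.

19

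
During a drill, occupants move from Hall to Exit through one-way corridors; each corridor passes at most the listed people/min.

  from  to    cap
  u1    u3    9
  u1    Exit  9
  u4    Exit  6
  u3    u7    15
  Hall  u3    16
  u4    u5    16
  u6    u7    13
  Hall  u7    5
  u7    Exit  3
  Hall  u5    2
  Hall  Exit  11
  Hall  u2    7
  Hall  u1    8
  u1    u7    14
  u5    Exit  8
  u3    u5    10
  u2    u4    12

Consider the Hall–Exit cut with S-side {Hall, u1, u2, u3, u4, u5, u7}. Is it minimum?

No — its capacity is 37, but the minimum cut has capacity 36.

Given cut capacity: 11 + 9 + 6 + 8 + 3 = 37.
Augment Hall→Exit: bottleneck 11, flow now 11.
Augment Hall→u1→Exit: bottleneck 8, flow now 19.
Augment Hall→u5→Exit: bottleneck 2, flow now 21.
Augment Hall→u7→Exit: bottleneck 3, flow now 24.
Augment Hall→u2→u4→Exit: bottleneck 6, flow now 30.
Augment Hall→u3→u5→Exit: bottleneck 6, flow now 36.
No augmenting path remains; maximum flow = 36.
In the residual graph, reachable from Hall: {Hall, u2, u3, u4, u5, u7}.
Min-cut edges: Hall→u1 (8), Hall→Exit (11), u4→Exit (6), u5→Exit (8), u7→Exit (3); capacity 8 + 11 + 6 + 8 + 3 = 36.
Cut capacity 37 exceeds the max flow 36, so it is not minimum.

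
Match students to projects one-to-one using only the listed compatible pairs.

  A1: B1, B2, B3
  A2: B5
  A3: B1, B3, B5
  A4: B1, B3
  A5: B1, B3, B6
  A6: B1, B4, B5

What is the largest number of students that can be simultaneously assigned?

6

Unit-capacity flow: source→left, listed edges, right→sink; max matching = max flow.
Augmenting path A1→B1 (+1); matched 1.
Augmenting path A2→B5 (+1); matched 2.
Augmenting path A3→B3 (+1); matched 3.
Augmenting path A5→B6 (+1); matched 4.
Augmenting path A6→B4 (+1); matched 5.
Augmenting path A4→B1→A1→B2 (+1); matched 6.
No augmenting path remains; maximum matching = 6.
König certificate: {A1, A2, A3, A4, A5, A6} is a vertex cover of size 6 (every listed pair touches it), so no matching can be larger.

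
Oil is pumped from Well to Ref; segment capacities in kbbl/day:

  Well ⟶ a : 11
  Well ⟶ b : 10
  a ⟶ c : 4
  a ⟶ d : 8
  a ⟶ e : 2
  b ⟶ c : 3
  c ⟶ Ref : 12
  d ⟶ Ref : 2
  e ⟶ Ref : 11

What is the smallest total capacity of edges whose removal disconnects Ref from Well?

11

Augment Well→a→c→Ref: bottleneck 4, flow now 4.
Augment Well→a→d→Ref: bottleneck 2, flow now 6.
Augment Well→a→e→Ref: bottleneck 2, flow now 8.
Augment Well→b→c→Ref: bottleneck 3, flow now 11.
No augmenting path remains; maximum flow = 11.
By max-flow min-cut, the minimum cut capacity equals the max flow.
In the residual graph, reachable from Well: {Well, a, b, d}.
Min-cut edges: a→c (4), a→e (2), b→c (3), d→Ref (2); capacity 4 + 2 + 3 + 2 = 11.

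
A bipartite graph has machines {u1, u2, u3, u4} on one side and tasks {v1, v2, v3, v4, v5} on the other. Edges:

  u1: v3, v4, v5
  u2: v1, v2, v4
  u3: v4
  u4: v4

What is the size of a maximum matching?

Unit-capacity flow: source→left, listed edges, right→sink; max matching = max flow.
Augmenting path u1→v3 (+1); matched 1.
Augmenting path u2→v1 (+1); matched 2.
Augmenting path u3→v4 (+1); matched 3.
No augmenting path remains; maximum matching = 3.
König certificate: {u1, u2, v4} is a vertex cover of size 3 (every listed pair touches it), so no matching can be larger.

3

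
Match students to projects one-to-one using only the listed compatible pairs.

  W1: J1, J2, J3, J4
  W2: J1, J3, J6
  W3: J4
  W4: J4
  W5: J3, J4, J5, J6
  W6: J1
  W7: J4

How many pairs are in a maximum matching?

Unit-capacity flow: source→left, listed edges, right→sink; max matching = max flow.
Augmenting path W1→J1 (+1); matched 1.
Augmenting path W2→J3 (+1); matched 2.
Augmenting path W3→J4 (+1); matched 3.
Augmenting path W5→J5 (+1); matched 4.
Augmenting path W6→J1→W1→J2 (+1); matched 5.
No augmenting path remains; maximum matching = 5.
König certificate: {W1, W2, W5, W6, J4} is a vertex cover of size 5 (every listed pair touches it), so no matching can be larger.

5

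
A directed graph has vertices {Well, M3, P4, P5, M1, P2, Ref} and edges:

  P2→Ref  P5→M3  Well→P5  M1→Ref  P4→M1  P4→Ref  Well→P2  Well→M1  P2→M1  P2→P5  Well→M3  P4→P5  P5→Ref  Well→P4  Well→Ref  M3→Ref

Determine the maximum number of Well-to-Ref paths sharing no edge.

6

Assign every edge capacity 1; by Menger, the answer equals the max flow.
Path Well→Ref (+1); total 1.
Path Well→M3→Ref (+1); total 2.
Path Well→P4→Ref (+1); total 3.
Path Well→P5→Ref (+1); total 4.
Path Well→M1→Ref (+1); total 5.
Path Well→P2→Ref (+1); total 6.
No residual Well→Ref path; max flow = 6.
Certifying cut of size 6: {Well→M1, Well→M3, Well→P2, Well→P4, Well→P5, Well→Ref}.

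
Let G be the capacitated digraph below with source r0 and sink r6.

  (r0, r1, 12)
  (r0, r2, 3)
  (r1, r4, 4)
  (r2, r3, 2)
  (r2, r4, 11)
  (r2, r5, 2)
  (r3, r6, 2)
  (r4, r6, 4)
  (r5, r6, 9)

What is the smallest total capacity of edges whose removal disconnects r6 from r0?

Augment r0→r1→r4→r6: bottleneck 4, flow now 4.
Augment r0→r2→r3→r6: bottleneck 2, flow now 6.
Augment r0→r2→r5→r6: bottleneck 1, flow now 7.
No augmenting path remains; maximum flow = 7.
By max-flow min-cut, the minimum cut capacity equals the max flow.
In the residual graph, reachable from r0: {r0, r1}.
Min-cut edges: r0→r2 (3), r1→r4 (4); capacity 3 + 4 = 7.

7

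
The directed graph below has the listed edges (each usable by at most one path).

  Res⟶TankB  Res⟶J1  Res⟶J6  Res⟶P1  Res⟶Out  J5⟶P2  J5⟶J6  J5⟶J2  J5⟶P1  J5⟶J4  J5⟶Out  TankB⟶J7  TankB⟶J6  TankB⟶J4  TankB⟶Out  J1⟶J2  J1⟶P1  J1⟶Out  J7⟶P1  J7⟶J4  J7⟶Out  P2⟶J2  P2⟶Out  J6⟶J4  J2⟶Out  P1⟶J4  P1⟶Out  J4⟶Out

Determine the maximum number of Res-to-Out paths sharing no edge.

5

Assign every edge capacity 1; by Menger, the answer equals the max flow.
Path Res→Out (+1); total 1.
Path Res→TankB→Out (+1); total 2.
Path Res→J1→Out (+1); total 3.
Path Res→P1→Out (+1); total 4.
Path Res→J6→J4→Out (+1); total 5.
No residual Res→Out path; max flow = 5.
Certifying cut of size 5: {Res→J1, Res→J6, Res→Out, Res→P1, Res→TankB}.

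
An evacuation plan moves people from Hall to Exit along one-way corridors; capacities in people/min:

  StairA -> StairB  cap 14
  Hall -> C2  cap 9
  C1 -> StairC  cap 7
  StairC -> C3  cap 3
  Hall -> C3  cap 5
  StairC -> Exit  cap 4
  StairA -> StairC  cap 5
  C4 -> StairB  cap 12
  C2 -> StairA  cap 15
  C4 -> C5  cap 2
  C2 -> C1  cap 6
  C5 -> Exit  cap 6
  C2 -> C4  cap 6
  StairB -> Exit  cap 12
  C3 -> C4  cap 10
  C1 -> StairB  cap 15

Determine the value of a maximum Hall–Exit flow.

14

Augment Hall→C3→C4→C5→Exit: bottleneck 2, flow now 2.
Augment Hall→C3→C4→StairB→Exit: bottleneck 3, flow now 5.
Augment Hall→C2→StairA→StairC→Exit: bottleneck 4, flow now 9.
Augment Hall→C2→StairA→StairB→Exit: bottleneck 5, flow now 14.
No augmenting path remains; maximum flow = 14.
In the residual graph, reachable from Hall: {Hall}.
Min-cut edges: Hall→C3 (5), Hall→C2 (9); capacity 5 + 9 = 14.
This cut is saturated, so no flow can exceed 14.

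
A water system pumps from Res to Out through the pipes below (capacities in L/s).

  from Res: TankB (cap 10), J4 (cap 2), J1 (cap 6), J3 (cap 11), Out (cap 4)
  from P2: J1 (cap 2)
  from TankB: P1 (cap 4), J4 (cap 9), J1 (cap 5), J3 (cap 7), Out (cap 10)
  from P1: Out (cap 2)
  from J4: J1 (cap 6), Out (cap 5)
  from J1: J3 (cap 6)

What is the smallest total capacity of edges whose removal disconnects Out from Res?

Augment Res→Out: bottleneck 4, flow now 4.
Augment Res→TankB→Out: bottleneck 10, flow now 14.
Augment Res→J4→Out: bottleneck 2, flow now 16.
No augmenting path remains; maximum flow = 16.
By max-flow min-cut, the minimum cut capacity equals the max flow.
In the residual graph, reachable from Res: {Res, J1, J3}.
Min-cut edges: Res→TankB (10), Res→J4 (2), Res→Out (4); capacity 10 + 2 + 4 = 16.

16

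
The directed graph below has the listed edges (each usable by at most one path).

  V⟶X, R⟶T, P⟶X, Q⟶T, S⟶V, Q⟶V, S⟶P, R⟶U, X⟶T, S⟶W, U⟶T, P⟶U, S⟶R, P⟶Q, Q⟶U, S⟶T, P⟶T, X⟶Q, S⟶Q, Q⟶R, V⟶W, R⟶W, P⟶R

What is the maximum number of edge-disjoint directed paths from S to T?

Assign every edge capacity 1; by Menger, the answer equals the max flow.
Path S→T (+1); total 1.
Path S→P→T (+1); total 2.
Path S→Q→T (+1); total 3.
Path S→R→T (+1); total 4.
Path S→V→X→T (+1); total 5.
No residual S→T path; max flow = 5.
Certifying cut of size 5: {S→P, S→Q, S→R, S→T, S→V}.

5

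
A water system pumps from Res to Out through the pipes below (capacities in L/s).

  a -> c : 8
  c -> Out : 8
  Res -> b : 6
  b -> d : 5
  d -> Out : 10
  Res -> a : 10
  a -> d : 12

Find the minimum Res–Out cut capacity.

Augment Res→a→c→Out: bottleneck 8, flow now 8.
Augment Res→a→d→Out: bottleneck 2, flow now 10.
Augment Res→b→d→Out: bottleneck 5, flow now 15.
No augmenting path remains; maximum flow = 15.
By max-flow min-cut, the minimum cut capacity equals the max flow.
In the residual graph, reachable from Res: {Res, b}.
Min-cut edges: Res→a (10), b→d (5); capacity 10 + 5 = 15.

15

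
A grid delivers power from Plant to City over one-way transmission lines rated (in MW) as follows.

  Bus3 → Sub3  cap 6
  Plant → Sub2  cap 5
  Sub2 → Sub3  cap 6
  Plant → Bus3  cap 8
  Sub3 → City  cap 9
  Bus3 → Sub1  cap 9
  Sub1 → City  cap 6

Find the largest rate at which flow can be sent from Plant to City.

Augment Plant→Sub2→Sub3→City: bottleneck 5, flow now 5.
Augment Plant→Bus3→Sub1→City: bottleneck 6, flow now 11.
Augment Plant→Bus3→Sub3→City: bottleneck 2, flow now 13.
No augmenting path remains; maximum flow = 13.
In the residual graph, reachable from Plant: {Plant}.
Min-cut edges: Plant→Sub2 (5), Plant→Bus3 (8); capacity 5 + 8 = 13.
This cut is saturated, so no flow can exceed 13.

13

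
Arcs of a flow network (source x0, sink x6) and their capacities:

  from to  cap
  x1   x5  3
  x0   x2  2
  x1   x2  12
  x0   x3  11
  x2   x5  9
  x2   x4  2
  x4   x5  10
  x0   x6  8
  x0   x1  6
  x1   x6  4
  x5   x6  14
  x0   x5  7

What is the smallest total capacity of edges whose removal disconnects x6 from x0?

Augment x0→x6: bottleneck 8, flow now 8.
Augment x0→x1→x6: bottleneck 4, flow now 12.
Augment x0→x5→x6: bottleneck 7, flow now 19.
Augment x0→x1→x5→x6: bottleneck 2, flow now 21.
Augment x0→x2→x5→x6: bottleneck 2, flow now 23.
No augmenting path remains; maximum flow = 23.
By max-flow min-cut, the minimum cut capacity equals the max flow.
In the residual graph, reachable from x0: {x0, x3}.
Min-cut edges: x0→x1 (6), x0→x2 (2), x0→x5 (7), x0→x6 (8); capacity 6 + 2 + 7 + 8 = 23.

23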